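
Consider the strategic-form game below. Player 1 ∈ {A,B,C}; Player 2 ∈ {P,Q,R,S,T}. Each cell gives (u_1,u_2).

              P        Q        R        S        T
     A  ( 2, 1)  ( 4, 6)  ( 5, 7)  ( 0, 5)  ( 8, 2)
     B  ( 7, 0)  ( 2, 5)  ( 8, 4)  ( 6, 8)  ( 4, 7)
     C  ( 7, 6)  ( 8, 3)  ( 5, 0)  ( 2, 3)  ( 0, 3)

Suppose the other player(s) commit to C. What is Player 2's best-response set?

u_2(P vs C) = 6
u_2(Q vs C) = 3
u_2(R vs C) = 0
u_2(S vs C) = 3
u_2(T vs C) = 3
max payoff 6 at {P}

argmax u_2 = {P}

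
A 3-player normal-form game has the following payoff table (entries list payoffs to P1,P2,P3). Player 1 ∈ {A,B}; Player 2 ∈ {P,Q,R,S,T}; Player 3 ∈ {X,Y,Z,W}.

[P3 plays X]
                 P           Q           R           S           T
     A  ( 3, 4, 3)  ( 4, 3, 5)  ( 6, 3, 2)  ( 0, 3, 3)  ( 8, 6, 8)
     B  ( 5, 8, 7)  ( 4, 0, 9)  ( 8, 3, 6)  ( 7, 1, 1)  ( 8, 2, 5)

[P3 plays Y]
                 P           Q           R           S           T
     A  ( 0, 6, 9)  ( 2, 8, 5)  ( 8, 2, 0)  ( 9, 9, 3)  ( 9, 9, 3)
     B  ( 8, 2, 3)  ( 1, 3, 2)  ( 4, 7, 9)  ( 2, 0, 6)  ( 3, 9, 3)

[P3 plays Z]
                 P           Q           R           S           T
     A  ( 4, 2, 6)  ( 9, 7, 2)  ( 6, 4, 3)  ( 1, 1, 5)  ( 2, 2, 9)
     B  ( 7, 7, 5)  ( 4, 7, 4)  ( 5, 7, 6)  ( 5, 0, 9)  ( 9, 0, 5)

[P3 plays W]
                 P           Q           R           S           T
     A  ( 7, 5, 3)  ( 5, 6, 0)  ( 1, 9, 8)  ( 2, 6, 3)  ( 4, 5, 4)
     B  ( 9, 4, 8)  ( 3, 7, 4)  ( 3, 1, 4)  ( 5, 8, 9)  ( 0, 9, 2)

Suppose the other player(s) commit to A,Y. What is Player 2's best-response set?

BR_2 = {S,T}

u_2(P vs A,Y) = 6
u_2(Q vs A,Y) = 8
u_2(R vs A,Y) = 2
u_2(S vs A,Y) = 9
u_2(T vs A,Y) = 9
max payoff 9 at {S,T}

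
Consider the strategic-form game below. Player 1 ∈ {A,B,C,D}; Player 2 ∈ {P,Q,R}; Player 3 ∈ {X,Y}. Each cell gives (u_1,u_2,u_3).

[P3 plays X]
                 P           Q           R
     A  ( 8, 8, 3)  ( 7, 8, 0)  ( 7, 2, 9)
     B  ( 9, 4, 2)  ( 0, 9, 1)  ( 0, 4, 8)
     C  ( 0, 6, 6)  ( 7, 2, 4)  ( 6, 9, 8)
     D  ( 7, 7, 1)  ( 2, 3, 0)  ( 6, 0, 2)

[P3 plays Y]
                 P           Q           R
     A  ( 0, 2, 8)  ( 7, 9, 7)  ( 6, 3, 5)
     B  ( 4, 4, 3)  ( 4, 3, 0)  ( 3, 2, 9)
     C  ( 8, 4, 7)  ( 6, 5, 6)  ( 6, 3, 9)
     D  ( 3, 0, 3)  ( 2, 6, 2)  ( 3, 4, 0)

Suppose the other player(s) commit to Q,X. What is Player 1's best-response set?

u_1(A vs Q,X) = 7
u_1(B vs Q,X) = 0
u_1(C vs Q,X) = 7
u_1(D vs Q,X) = 2
max payoff 7 at {A,C}

BR_1 = {A,C}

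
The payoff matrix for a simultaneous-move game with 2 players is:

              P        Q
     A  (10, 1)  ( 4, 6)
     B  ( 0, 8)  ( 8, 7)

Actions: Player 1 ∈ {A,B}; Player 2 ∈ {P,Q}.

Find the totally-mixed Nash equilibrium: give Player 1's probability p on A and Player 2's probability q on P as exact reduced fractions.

(p,q) = (1/6, 2/7)

P1 indiff ⇒ q·10+(1-q)·4 = q·0+(1-q)·8 ⇒ q(10) = (1-q)(4) ⇒ q = 2/7
P2 indiff ⇒ p·1+(1-p)·8 = p·6+(1-p)·7 ⇒ p(-5) = (1-p)(-1) ⇒ p = 1/6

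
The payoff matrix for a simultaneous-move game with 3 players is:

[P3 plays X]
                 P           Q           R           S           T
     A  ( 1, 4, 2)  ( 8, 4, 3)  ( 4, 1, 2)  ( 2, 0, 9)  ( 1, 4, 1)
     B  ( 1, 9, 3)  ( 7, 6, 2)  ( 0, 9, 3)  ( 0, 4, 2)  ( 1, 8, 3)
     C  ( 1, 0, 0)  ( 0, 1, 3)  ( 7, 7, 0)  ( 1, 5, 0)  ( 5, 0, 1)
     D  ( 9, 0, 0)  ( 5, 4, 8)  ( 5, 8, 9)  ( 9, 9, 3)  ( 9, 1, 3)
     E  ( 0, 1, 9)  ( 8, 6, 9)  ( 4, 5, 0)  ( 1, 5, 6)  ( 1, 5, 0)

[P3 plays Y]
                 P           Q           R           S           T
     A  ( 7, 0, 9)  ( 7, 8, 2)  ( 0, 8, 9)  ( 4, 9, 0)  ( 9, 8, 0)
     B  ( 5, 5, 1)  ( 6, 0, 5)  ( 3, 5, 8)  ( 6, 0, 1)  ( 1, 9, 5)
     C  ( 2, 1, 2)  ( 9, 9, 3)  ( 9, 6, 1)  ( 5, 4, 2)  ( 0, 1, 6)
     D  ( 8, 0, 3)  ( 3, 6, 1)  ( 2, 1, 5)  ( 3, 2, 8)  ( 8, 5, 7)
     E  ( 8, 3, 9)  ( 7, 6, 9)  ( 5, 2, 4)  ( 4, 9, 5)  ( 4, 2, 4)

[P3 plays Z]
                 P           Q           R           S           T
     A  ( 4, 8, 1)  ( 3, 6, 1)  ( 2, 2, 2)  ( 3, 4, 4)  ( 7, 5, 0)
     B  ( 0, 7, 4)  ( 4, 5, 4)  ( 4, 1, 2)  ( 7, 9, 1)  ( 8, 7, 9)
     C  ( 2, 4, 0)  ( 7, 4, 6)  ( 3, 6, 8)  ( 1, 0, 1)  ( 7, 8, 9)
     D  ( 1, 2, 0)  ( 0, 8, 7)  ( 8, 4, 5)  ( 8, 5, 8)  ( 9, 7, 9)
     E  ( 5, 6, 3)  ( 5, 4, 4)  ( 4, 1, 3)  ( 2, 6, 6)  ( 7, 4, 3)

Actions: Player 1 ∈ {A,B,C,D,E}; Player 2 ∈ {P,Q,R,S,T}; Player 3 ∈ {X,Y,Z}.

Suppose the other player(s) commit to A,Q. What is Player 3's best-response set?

u_3(X vs A,Q) = 3
u_3(Y vs A,Q) = 2
u_3(Z vs A,Q) = 1
max payoff 3 at {X}

BR_3 = {X}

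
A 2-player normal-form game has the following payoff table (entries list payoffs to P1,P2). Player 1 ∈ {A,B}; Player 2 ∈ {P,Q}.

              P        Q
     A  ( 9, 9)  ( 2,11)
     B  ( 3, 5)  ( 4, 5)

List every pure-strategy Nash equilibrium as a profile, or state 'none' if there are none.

Nash profiles: (B,Q)

(A,P): not NE [P2→Q gives 11>9]
(A,Q): not NE [P1→B gives 4>2]
(B,P): not NE [P1→A gives 9>3]
(B,Q): NE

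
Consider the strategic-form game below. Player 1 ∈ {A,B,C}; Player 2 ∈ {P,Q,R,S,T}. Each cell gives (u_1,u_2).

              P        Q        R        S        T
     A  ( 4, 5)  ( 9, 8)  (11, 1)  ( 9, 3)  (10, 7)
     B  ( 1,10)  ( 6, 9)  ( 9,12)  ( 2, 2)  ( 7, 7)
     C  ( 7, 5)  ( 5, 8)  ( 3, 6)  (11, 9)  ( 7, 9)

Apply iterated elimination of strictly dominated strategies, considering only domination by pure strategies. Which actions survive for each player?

Survivors P1:{A,C} P2:{Q,S,T}

P1 drop B (A beats it: P:4>1 Q:9>6 R:11>9 S:9>2 T:10>7)
P2 drop P (Q beats it: A:8>5 C:8>5)
P2 drop R (Q beats it: A:8>1 C:8>6)
P1→{A,C} P2→{Q,S,T}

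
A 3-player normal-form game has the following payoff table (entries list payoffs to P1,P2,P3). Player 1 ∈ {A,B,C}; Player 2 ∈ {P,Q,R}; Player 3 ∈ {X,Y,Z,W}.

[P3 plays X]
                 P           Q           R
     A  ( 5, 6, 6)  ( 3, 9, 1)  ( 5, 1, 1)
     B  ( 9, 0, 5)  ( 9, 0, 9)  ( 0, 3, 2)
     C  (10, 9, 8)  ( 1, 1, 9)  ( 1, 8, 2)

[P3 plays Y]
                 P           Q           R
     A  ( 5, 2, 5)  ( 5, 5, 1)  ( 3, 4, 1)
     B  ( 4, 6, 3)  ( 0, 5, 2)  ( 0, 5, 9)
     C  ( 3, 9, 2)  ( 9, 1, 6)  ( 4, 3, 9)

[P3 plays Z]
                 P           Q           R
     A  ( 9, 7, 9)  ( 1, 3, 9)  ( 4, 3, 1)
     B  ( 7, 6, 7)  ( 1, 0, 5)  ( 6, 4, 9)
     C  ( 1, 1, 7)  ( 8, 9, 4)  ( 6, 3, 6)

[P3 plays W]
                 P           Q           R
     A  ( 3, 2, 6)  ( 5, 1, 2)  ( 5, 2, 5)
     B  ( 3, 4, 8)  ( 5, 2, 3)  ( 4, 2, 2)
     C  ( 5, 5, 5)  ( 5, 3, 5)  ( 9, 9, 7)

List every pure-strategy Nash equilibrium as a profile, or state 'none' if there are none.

Nash profiles: (A,P,Z), (C,P,X)

(A,P,X): not NE [P1→C gives 10>5; P2→Q gives 9>6; P3→Z gives 9>6]
(A,P,Y): not NE [P2→Q gives 5>2; P3→Z gives 9>5]
(A,P,Z): NE
(A,P,W): not NE [P1→C gives 5>3; P3→Z gives 9>6]
(A,Q,X): not NE [P1→B gives 9>3; P3→Z gives 9>1]
(A,Q,Y): not NE [P1→C gives 9>5; P3→Z gives 9>1]
(A,Q,Z): not NE [P1→C gives 8>1; P2→P gives 7>3]
(A,Q,W): not NE [P2→R gives 2>1; P3→Z gives 9>2]
(A,R,X): not NE [P2→Q gives 9>1; P3→W gives 5>1]
(A,R,Y): not NE [P1→C gives 4>3; P2→Q gives 5>4; P3→W gives 5>1]
(A,R,Z): not NE [P1→C gives 6>4; P2→P gives 7>3; P3→W gives 5>1]
(A,R,W): not NE [P1→C gives 9>5]
(B,P,X): not NE [P1→C gives 10>9; P2→R gives 3>0; P3→W gives 8>5]
(B,P,Y): not NE [P1→A gives 5>4; P3→W gives 8>3]
(B,P,Z): not NE [P1→A gives 9>7; P3→W gives 8>7]
(B,P,W): not NE [P1→C gives 5>3]
(B,Q,X): not NE [P2→R gives 3>0]
(B,Q,Y): not NE [P1→C gives 9>0; P2→P gives 6>5; P3→X gives 9>2]
(B,Q,Z): not NE [P1→C gives 8>1; P2→P gives 6>0; P3→X gives 9>5]
(B,Q,W): not NE [P2→P gives 4>2; P3→X gives 9>3]
(B,R,X): not NE [P1→A gives 5>0; P3→Z gives 9>2]
(B,R,Y): not NE [P1→C gives 4>0; P2→P gives 6>5]
(B,R,Z): not NE [P2→P gives 6>4]
(B,R,W): not NE [P1→C gives 9>4; P2→P gives 4>2; P3→Z gives 9>2]
(C,P,X): NE
(C,P,Y): not NE [P1→A gives 5>3; P3→X gives 8>2]
(C,P,Z): not NE [P1→A gives 9>1; P2→Q gives 9>1; P3→X gives 8>7]
(C,P,W): not NE [P2→R gives 9>5; P3→X gives 8>5]
(C,Q,X): not NE [P1→B gives 9>1; P2→P gives 9>1]
(C,Q,Y): not NE [P2→P gives 9>1; P3→X gives 9>6]
(C,Q,Z): not NE [P3→X gives 9>4]
(C,Q,W): not NE [P2→R gives 9>3; P3→X gives 9>5]
(C,R,X): not NE [P1→A gives 5>1; P2→P gives 9>8; P3→Y gives 9>2]
(C,R,Y): not NE [P2→P gives 9>3]
(C,R,Z): not NE [P2→Q gives 9>3; P3→Y gives 9>6]
(C,R,W): not NE [P3→Y gives 9>7]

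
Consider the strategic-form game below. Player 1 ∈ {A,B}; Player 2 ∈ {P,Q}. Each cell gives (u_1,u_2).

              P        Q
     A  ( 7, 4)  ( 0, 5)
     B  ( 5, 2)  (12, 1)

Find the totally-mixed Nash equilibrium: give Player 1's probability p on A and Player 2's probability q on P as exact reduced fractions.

P1 indiff ⇒ q·7+(1-q)·0 = q·5+(1-q)·12 ⇒ q(2) = (1-q)(12) ⇒ q = 6/7
P2 indiff ⇒ p·4+(1-p)·2 = p·5+(1-p)·1 ⇒ p(-1) = (1-p)(-1) ⇒ p = 1/2

p=1/2, q=6/7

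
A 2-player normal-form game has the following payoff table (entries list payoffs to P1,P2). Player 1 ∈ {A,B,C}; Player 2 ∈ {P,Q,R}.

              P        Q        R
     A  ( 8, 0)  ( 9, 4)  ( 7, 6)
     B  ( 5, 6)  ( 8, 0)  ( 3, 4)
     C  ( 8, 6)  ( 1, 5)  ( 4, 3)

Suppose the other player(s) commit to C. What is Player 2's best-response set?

BR_2 = {P}

u_2(P vs C) = 6
u_2(Q vs C) = 5
u_2(R vs C) = 3
max payoff 6 at {P}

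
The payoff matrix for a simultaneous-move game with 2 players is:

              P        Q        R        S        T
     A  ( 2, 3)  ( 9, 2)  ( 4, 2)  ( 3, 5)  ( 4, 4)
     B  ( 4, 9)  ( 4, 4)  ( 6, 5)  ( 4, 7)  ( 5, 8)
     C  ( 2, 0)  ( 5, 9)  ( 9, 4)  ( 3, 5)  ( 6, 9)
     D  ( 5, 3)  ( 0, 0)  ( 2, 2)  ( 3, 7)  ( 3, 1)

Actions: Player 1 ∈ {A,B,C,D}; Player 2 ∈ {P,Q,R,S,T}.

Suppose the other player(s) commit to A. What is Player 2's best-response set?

u_2(P vs A) = 3
u_2(Q vs A) = 2
u_2(R vs A) = 2
u_2(S vs A) = 5
u_2(T vs A) = 4
max payoff 5 at {S}

argmax u_2 = {S}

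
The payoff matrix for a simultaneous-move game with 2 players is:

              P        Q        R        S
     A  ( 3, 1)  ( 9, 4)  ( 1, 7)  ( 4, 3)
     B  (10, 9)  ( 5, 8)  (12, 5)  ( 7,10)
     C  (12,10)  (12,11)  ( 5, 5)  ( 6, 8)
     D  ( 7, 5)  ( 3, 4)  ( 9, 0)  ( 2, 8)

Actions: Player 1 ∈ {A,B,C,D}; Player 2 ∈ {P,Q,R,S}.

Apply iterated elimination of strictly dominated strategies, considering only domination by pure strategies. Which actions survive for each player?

P1 drop A (C beats it: P:12>3 Q:12>9 R:5>1 S:6>4)
P1 drop D (B beats it: P:10>7 Q:5>3 R:12>9 S:7>2)
P2 drop R (P beats it: B:9>5 C:10>5)
P1→{B,C} P2→{P,Q,S}

Remaining: P1:{B,C} P2:{P,Q,S}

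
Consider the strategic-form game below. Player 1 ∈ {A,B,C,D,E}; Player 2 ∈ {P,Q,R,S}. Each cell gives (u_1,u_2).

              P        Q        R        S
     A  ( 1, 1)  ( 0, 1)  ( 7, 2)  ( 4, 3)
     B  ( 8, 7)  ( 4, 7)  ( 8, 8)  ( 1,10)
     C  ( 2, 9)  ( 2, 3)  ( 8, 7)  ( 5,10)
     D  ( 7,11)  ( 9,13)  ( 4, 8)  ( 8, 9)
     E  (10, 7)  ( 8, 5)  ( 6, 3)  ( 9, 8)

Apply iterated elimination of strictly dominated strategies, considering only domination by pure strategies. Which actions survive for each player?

P1 drop A (C beats it: P:2>1 Q:2>0 R:8>7 S:5>4)
P2 drop R (S beats it: B:10>8 C:10>7 D:9>8 E:8>3)
P1 drop B (E beats it: P:10>8 Q:8>4 S:9>1)
P1 drop C (D beats it: P:7>2 Q:9>2 S:8>5)
P1→{D,E} P2→{P,Q,S}

Survivors P1:{D,E} P2:{P,Q,S}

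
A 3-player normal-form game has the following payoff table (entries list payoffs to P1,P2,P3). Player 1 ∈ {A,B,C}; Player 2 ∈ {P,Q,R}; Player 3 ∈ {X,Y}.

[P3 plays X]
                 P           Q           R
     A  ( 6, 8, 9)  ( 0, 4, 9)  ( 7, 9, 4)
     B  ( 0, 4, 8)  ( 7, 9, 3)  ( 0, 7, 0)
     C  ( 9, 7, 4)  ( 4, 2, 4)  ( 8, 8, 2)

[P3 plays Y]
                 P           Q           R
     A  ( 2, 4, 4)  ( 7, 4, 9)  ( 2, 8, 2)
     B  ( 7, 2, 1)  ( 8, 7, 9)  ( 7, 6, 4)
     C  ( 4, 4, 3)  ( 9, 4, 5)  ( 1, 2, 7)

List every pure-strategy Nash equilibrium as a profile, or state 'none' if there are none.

(A,P,X): not NE [P1→C gives 9>6; P2→R gives 9>8]
(A,P,Y): not NE [P1→B gives 7>2; P2→R gives 8>4; P3→X gives 9>4]
(A,Q,X): not NE [P1→B gives 7>0; P2→R gives 9>4]
(A,Q,Y): not NE [P1→C gives 9>7; P2→R gives 8>4]
(A,R,X): not NE [P1→C gives 8>7]
(A,R,Y): not NE [P1→B gives 7>2; P3→X gives 4>2]
(B,P,X): not NE [P1→C gives 9>0; P2→Q gives 9>4]
(B,P,Y): not NE [P2→Q gives 7>2; P3→X gives 8>1]
(B,Q,X): not NE [P3→Y gives 9>3]
(B,Q,Y): not NE [P1→C gives 9>8]
(B,R,X): not NE [P1→C gives 8>0; P2→Q gives 9>7; P3→Y gives 4>0]
(B,R,Y): not NE [P2→Q gives 7>6]
(C,P,X): not NE [P2→R gives 8>7]
(C,P,Y): not NE [P1→B gives 7>4; P3→X gives 4>3]
(C,Q,X): not NE [P1→B gives 7>4; P2→R gives 8>2; P3→Y gives 5>4]
(C,Q,Y): NE
(C,R,X): not NE [P3→Y gives 7>2]
(C,R,Y): not NE [P1→B gives 7>1; P2→Q gives 4>2]

NE set: (C,Q,Y)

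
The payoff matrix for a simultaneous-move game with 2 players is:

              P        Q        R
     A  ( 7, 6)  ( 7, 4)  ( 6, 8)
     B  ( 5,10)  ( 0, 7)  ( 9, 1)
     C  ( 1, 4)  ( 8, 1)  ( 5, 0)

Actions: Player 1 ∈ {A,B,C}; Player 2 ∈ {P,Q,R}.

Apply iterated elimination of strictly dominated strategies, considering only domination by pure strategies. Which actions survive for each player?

P2 drop Q (P beats it: A:6>4 B:10>7 C:4>1)
P1 drop C (A beats it: P:7>1 R:6>5)
P1→{A,B} P2→{P,R}

IESDS → P1:{A,B} P2:{P,R}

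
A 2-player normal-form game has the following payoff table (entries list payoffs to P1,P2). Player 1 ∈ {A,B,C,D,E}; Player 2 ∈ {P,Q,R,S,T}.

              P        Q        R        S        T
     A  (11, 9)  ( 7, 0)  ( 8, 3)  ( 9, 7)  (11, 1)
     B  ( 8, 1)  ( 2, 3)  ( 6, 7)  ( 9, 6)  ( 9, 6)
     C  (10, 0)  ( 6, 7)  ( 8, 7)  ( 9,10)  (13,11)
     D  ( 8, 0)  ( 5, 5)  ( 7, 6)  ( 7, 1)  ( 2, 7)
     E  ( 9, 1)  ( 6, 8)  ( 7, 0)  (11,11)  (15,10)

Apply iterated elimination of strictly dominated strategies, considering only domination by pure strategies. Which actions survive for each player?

P1 drop B (E beats it: P:9>8 Q:6>2 R:7>6 S:11>9 T:15>9)
P1 drop D (A beats it: P:11>8 Q:7>5 R:8>7 S:9>7 T:11>2)
P2 drop Q (S beats it: A:7>0 C:10>7 E:11>8)
P2 drop R (S beats it: A:7>3 C:10>7 E:11>0)
P1→{A,C,E} P2→{P,S,T}

Survivors P1:{A,C,E} P2:{P,S,T}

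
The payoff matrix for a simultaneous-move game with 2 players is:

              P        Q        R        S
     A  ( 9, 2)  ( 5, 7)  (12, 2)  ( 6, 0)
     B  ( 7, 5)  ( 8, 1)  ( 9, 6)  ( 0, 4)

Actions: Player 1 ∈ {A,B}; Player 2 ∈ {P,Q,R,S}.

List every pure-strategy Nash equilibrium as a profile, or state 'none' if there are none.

(A,P): not NE [P2→Q gives 7>2]
(A,Q): not NE [P1→B gives 8>5]
(A,R): not NE [P2→Q gives 7>2]
(A,S): not NE [P2→Q gives 7>0]
(B,P): not NE [P1→A gives 9>7; P2→R gives 6>5]
(B,Q): not NE [P2→R gives 6>1]
(B,R): not NE [P1→A gives 12>9]
(B,S): not NE [P1→A gives 6>0; P2→R gives 6>4]

PSNE: ∅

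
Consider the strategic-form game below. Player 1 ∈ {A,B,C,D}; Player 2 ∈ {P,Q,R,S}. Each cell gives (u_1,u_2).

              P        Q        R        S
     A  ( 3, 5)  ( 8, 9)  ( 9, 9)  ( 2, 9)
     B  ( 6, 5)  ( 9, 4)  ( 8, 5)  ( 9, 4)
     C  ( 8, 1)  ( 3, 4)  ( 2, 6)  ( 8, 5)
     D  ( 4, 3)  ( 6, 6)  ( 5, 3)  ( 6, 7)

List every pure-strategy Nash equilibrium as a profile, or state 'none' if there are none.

(A,P): not NE [P1→C gives 8>3; P2→S gives 9>5]
(A,Q): not NE [P1→B gives 9>8]
(A,R): NE
(A,S): not NE [P1→B gives 9>2]
(B,P): not NE [P1→C gives 8>6]
(B,Q): not NE [P2→R gives 5>4]
(B,R): not NE [P1→A gives 9>8]
(B,S): not NE [P2→R gives 5>4]
(C,P): not NE [P2→R gives 6>1]
(C,Q): not NE [P1→B gives 9>3; P2→R gives 6>4]
(C,R): not NE [P1→A gives 9>2]
(C,S): not NE [P1→B gives 9>8; P2→R gives 6>5]
(D,P): not NE [P1→C gives 8>4; P2→S gives 7>3]
(D,Q): not NE [P1→B gives 9>6; P2→S gives 7>6]
(D,R): not NE [P1→A gives 9>5; P2→S gives 7>3]
(D,S): not NE [P1→B gives 9>6]

NE set: (A,R)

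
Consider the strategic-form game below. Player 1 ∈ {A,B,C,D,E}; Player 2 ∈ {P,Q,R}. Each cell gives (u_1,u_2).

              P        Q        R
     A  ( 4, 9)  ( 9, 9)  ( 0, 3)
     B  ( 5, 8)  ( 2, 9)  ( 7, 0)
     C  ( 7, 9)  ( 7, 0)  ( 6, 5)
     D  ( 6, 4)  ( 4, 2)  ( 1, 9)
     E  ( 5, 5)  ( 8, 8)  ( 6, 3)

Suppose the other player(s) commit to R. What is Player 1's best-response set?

u_1(A vs R) = 0
u_1(B vs R) = 7
u_1(C vs R) = 6
u_1(D vs R) = 1
u_1(E vs R) = 6
max payoff 7 at {B}

argmax u_1 = {B}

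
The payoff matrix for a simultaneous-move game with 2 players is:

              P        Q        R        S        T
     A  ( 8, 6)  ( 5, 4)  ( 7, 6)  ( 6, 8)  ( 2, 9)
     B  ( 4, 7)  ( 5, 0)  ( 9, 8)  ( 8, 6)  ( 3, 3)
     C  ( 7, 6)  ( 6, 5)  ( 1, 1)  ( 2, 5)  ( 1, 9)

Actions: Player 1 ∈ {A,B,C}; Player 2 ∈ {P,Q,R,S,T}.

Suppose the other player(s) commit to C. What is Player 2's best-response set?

argmax u_2 = {T}

u_2(P vs C) = 6
u_2(Q vs C) = 5
u_2(R vs C) = 1
u_2(S vs C) = 5
u_2(T vs C) = 9
max payoff 9 at {T}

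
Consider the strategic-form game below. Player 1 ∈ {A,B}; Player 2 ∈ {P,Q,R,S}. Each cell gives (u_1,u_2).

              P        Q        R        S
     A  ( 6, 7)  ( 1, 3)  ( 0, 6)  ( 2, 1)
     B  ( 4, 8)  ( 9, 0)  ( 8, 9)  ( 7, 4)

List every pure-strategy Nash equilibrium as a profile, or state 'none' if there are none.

PSNE = {(A,P), (B,R)}

(A,P): NE
(A,Q): not NE [P1→B gives 9>1; P2→P gives 7>3]
(A,R): not NE [P1→B gives 8>0; P2→P gives 7>6]
(A,S): not NE [P1→B gives 7>2; P2→P gives 7>1]
(B,P): not NE [P1→A gives 6>4; P2→R gives 9>8]
(B,Q): not NE [P2→R gives 9>0]
(B,R): NE
(B,S): not NE [P2→R gives 9>4]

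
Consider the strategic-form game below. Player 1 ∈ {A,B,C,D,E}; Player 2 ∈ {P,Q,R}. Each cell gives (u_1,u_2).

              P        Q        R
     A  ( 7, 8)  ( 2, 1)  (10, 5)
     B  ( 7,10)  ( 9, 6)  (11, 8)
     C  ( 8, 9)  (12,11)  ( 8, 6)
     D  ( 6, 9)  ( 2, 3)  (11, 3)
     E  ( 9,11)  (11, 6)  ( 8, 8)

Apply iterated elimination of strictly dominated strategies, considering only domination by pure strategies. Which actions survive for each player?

IESDS → P1:{C,E} P2:{P,Q}

P2 drop R (P beats it: A:8>5 B:10>8 C:9>6 D:9>3 E:11>8)
P1 drop A (C beats it: P:8>7 Q:12>2)
P1 drop B (C beats it: P:8>7 Q:12>9)
P1 drop D (C beats it: P:8>6 Q:12>2)
P1→{C,E} P2→{P,Q}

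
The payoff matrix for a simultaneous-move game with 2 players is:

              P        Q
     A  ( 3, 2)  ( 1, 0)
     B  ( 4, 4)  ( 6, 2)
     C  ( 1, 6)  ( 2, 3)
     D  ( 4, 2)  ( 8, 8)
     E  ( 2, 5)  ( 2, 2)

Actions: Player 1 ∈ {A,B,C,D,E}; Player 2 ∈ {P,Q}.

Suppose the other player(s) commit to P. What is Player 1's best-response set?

u_1(A vs P) = 3
u_1(B vs P) = 4
u_1(C vs P) = 1
u_1(D vs P) = 4
u_1(E vs P) = 2
max payoff 4 at {B,D}

BR_1 = {B,D}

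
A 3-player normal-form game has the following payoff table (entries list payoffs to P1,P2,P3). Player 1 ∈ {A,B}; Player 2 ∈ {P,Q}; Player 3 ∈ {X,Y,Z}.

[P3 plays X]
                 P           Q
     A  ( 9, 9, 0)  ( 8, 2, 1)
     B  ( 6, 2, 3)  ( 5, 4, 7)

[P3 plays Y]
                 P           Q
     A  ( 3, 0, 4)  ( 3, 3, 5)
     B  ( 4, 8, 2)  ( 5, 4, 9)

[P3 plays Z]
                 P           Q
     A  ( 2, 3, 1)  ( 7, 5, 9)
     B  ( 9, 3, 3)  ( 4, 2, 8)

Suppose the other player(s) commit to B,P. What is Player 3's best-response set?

argmax u_3 = {X,Z}

u_3(X vs B,P) = 3
u_3(Y vs B,P) = 2
u_3(Z vs B,P) = 3
max payoff 3 at {X,Z}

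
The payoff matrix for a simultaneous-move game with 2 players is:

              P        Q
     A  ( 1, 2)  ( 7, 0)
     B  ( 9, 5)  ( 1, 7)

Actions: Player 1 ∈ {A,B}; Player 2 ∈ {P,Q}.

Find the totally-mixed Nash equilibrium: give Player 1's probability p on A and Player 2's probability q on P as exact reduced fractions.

(p,q) = (1/2, 3/7)

P1 indiff ⇒ q·1+(1-q)·7 = q·9+(1-q)·1 ⇒ q(-8) = (1-q)(-6) ⇒ q = 3/7
P2 indiff ⇒ p·2+(1-p)·5 = p·0+(1-p)·7 ⇒ p(2) = (1-p)(2) ⇒ p = 1/2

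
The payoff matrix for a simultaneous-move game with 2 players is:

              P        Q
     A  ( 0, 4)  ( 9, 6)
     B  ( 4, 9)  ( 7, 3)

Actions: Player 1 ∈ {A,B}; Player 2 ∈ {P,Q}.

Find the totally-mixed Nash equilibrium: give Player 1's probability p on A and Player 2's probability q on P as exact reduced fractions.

p=3/4, q=1/3

P1 indiff ⇒ q·0+(1-q)·9 = q·4+(1-q)·7 ⇒ q(-4) = (1-q)(-2) ⇒ q = 1/3
P2 indiff ⇒ p·4+(1-p)·9 = p·6+(1-p)·3 ⇒ p(-2) = (1-p)(-6) ⇒ p = 3/4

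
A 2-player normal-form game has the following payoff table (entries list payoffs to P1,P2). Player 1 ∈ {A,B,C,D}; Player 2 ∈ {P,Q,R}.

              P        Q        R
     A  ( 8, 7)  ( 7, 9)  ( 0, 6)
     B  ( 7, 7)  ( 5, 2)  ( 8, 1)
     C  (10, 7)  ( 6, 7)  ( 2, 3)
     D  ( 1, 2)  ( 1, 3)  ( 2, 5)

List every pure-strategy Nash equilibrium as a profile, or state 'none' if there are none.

Nash profiles: (A,Q), (C,P)

(A,P): not NE [P1→C gives 10>8; P2→Q gives 9>7]
(A,Q): NE
(A,R): not NE [P1→B gives 8>0; P2→Q gives 9>6]
(B,P): not NE [P1→C gives 10>7]
(B,Q): not NE [P1→A gives 7>5; P2→P gives 7>2]
(B,R): not NE [P2→P gives 7>1]
(C,P): NE
(C,Q): not NE [P1→A gives 7>6]
(C,R): not NE [P1→B gives 8>2; P2→Q gives 7>3]
(D,P): not NE [P1→C gives 10>1; P2→R gives 5>2]
(D,Q): not NE [P1→A gives 7>1; P2→R gives 5>3]
(D,R): not NE [P1→B gives 8>2]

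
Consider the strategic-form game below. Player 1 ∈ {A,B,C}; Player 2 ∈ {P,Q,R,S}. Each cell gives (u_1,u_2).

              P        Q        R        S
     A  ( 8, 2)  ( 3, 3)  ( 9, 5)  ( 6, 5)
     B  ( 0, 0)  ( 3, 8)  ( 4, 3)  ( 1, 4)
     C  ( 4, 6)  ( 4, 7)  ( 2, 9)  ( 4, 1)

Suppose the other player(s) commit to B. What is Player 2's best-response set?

argmax u_2 = {Q}

u_2(P vs B) = 0
u_2(Q vs B) = 8
u_2(R vs B) = 3
u_2(S vs B) = 4
max payoff 8 at {Q}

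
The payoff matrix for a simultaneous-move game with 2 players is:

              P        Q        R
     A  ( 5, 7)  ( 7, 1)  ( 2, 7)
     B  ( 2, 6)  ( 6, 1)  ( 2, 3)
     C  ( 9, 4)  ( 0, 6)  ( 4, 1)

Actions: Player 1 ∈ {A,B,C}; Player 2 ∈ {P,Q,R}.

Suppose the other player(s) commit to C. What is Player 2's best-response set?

argmax u_2 = {Q}

u_2(P vs C) = 4
u_2(Q vs C) = 6
u_2(R vs C) = 1
max payoff 6 at {Q}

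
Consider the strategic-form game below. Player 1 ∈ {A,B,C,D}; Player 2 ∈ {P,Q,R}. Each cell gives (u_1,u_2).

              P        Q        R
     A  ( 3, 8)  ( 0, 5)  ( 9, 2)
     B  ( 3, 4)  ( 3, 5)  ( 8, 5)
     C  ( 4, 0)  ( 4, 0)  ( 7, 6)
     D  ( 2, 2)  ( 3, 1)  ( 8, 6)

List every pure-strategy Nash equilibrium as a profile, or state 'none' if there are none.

PSNE: ∅

(A,P): not NE [P1→C gives 4>3]
(A,Q): not NE [P1→C gives 4>0; P2→P gives 8>5]
(A,R): not NE [P2→P gives 8>2]
(B,P): not NE [P1→C gives 4>3; P2→R gives 5>4]
(B,Q): not NE [P1→C gives 4>3]
(B,R): not NE [P1→A gives 9>8]
(C,P): not NE [P2→R gives 6>0]
(C,Q): not NE [P2→R gives 6>0]
(C,R): not NE [P1→A gives 9>7]
(D,P): not NE [P1→C gives 4>2; P2→R gives 6>2]
(D,Q): not NE [P1→C gives 4>3; P2→R gives 6>1]
(D,R): not NE [P1→A gives 9>8]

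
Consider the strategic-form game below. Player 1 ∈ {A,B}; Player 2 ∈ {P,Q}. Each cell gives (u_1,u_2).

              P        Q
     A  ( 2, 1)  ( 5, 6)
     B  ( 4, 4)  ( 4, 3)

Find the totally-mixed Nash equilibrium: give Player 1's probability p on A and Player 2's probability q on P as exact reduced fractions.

P1 indiff ⇒ q·2+(1-q)·5 = q·4+(1-q)·4 ⇒ q(-2) = (1-q)(-1) ⇒ q = 1/3
P2 indiff ⇒ p·1+(1-p)·4 = p·6+(1-p)·3 ⇒ p(-5) = (1-p)(-1) ⇒ p = 1/6

p=1/6, q=1/3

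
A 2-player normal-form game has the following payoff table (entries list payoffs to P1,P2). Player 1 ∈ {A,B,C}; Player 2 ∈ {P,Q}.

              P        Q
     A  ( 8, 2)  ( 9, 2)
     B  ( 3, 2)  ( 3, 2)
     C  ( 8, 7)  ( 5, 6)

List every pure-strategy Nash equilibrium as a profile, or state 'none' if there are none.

(A,P): NE
(A,Q): NE
(B,P): not NE [P1→C gives 8>3]
(B,Q): not NE [P1→A gives 9>3]
(C,P): NE
(C,Q): not NE [P1→A gives 9>5; P2→P gives 7>6]

NE set: (A,P), (A,Q), (C,P)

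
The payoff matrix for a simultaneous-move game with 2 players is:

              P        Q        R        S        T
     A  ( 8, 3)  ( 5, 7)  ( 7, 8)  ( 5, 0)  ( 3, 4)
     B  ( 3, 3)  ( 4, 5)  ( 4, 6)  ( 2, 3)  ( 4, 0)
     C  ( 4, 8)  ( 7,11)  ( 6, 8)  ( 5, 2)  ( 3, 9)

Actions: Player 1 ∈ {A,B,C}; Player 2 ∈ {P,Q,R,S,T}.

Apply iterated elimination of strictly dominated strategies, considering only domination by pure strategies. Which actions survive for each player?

Remaining: P1:{A,C} P2:{Q,R}

P2 drop P (Q beats it: A:7>3 B:5>3 C:11>8)
P2 drop S (Q beats it: A:7>0 B:5>3 C:11>2)
P2 drop T (Q beats it: A:7>4 B:5>0 C:11>9)
P1 drop B (A beats it: Q:5>4 R:7>4)
P1→{A,C} P2→{Q,R}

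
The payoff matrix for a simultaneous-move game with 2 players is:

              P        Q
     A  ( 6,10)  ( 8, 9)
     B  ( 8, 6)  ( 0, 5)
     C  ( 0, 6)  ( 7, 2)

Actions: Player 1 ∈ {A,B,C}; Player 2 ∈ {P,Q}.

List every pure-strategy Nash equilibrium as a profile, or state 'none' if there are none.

(A,P): not NE [P1→B gives 8>6]
(A,Q): not NE [P2→P gives 10>9]
(B,P): NE
(B,Q): not NE [P1→A gives 8>0; P2→P gives 6>5]
(C,P): not NE [P1→B gives 8>0]
(C,Q): not NE [P1→A gives 8>7; P2→P gives 6>2]

PSNE = {(B,P)}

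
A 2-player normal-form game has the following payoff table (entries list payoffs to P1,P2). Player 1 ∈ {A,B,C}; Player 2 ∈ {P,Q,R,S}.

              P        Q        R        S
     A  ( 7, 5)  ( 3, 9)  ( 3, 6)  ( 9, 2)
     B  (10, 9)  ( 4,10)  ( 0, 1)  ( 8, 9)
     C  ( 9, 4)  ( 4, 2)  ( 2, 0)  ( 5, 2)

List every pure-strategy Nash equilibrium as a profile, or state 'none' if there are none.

PSNE = {(B,Q)}

(A,P): not NE [P1→B gives 10>7; P2→Q gives 9>5]
(A,Q): not NE [P1→C gives 4>3]
(A,R): not NE [P2→Q gives 9>6]
(A,S): not NE [P2→Q gives 9>2]
(B,P): not NE [P2→Q gives 10>9]
(B,Q): NE
(B,R): not NE [P1→A gives 3>0; P2→Q gives 10>1]
(B,S): not NE [P1→A gives 9>8; P2→Q gives 10>9]
(C,P): not NE [P1→B gives 10>9]
(C,Q): not NE [P2→P gives 4>2]
(C,R): not NE [P1→A gives 3>2; P2→P gives 4>0]
(C,S): not NE [P1→A gives 9>5; P2→P gives 4>2]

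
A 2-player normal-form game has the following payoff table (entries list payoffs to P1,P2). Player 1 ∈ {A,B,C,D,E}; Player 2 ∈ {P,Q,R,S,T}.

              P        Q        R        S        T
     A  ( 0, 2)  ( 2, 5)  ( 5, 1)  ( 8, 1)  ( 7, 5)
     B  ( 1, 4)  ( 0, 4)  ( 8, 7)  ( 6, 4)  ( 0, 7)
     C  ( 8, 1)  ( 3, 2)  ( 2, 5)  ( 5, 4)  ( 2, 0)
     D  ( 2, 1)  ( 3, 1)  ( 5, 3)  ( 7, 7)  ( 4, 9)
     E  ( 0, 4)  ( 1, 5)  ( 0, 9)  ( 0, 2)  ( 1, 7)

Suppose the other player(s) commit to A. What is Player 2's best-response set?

BR_2 = {Q,T}

u_2(P vs A) = 2
u_2(Q vs A) = 5
u_2(R vs A) = 1
u_2(S vs A) = 1
u_2(T vs A) = 5
max payoff 5 at {Q,T}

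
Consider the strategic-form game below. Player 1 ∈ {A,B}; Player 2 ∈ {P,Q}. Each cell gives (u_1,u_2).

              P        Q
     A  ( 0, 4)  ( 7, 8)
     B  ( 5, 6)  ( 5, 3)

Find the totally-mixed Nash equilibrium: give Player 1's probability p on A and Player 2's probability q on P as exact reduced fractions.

P1 mixes 3/7 on A; P2 mixes 2/7 on P

P1 indiff ⇒ q·0+(1-q)·7 = q·5+(1-q)·5 ⇒ q(-5) = (1-q)(-2) ⇒ q = 2/7
P2 indiff ⇒ p·4+(1-p)·6 = p·8+(1-p)·3 ⇒ p(-4) = (1-p)(-3) ⇒ p = 3/7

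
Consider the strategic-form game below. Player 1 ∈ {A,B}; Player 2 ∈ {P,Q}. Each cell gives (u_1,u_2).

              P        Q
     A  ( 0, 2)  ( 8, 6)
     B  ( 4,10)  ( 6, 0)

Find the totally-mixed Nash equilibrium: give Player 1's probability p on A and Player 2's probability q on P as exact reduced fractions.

P1 indiff ⇒ q·0+(1-q)·8 = q·4+(1-q)·6 ⇒ q(-4) = (1-q)(-2) ⇒ q = 1/3
P2 indiff ⇒ p·2+(1-p)·10 = p·6+(1-p)·0 ⇒ p(-4) = (1-p)(-10) ⇒ p = 5/7

p=5/7, q=1/3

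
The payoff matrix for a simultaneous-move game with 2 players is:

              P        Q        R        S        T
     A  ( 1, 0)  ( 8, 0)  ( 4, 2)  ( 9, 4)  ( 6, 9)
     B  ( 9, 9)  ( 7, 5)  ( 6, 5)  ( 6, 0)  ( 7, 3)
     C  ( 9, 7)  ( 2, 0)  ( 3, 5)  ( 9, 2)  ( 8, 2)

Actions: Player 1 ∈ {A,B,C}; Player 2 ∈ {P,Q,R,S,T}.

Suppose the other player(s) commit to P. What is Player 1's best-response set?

u_1(A vs P) = 1
u_1(B vs P) = 9
u_1(C vs P) = 9
max payoff 9 at {B,C}

BR_1 = {B,C}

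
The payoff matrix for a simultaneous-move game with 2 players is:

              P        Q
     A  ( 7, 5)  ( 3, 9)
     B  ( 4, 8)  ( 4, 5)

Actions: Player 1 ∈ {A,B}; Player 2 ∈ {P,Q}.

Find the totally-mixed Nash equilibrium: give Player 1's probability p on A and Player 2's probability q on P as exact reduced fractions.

p=3/7, q=1/4

P1 indiff ⇒ q·7+(1-q)·3 = q·4+(1-q)·4 ⇒ q(3) = (1-q)(1) ⇒ q = 1/4
P2 indiff ⇒ p·5+(1-p)·8 = p·9+(1-p)·5 ⇒ p(-4) = (1-p)(-3) ⇒ p = 3/7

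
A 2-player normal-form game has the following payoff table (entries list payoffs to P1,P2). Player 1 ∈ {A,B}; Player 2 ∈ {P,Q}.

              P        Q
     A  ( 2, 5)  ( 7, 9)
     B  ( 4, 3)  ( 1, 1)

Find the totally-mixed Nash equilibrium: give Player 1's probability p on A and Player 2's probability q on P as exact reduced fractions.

P1 indiff ⇒ q·2+(1-q)·7 = q·4+(1-q)·1 ⇒ q(-2) = (1-q)(-6) ⇒ q = 3/4
P2 indiff ⇒ p·5+(1-p)·3 = p·9+(1-p)·1 ⇒ p(-4) = (1-p)(-2) ⇒ p = 1/3

P1 mixes 1/3 on A; P2 mixes 3/4 on P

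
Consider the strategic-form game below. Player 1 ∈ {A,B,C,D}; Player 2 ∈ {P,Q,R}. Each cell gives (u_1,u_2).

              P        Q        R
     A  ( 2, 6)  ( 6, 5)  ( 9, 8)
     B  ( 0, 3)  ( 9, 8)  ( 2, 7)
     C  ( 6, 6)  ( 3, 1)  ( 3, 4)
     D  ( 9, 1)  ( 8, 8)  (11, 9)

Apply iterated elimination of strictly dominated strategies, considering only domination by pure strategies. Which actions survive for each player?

P1 drop A (D beats it: P:9>2 Q:8>6 R:11>9)
P1 drop C (D beats it: P:9>6 Q:8>3 R:11>3)
P2 drop P (Q beats it: B:8>3 D:8>1)
P1→{B,D} P2→{Q,R}

IESDS → P1:{B,D} P2:{Q,R}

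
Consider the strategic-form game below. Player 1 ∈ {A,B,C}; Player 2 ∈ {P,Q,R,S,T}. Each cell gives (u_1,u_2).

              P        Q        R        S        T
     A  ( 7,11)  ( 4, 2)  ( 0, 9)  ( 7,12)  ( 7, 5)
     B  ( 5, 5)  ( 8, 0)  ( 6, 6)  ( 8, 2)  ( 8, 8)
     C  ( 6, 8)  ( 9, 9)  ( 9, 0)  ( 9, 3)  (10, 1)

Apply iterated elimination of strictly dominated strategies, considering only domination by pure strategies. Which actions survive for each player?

P1 drop B (C beats it: P:6>5 Q:9>8 R:9>6 S:9>8 T:10>8)
P2 drop R (P beats it: A:11>9 C:8>0)
P2 drop T (P beats it: A:11>5 C:8>1)
P1→{A,C} P2→{P,Q,S}

IESDS → P1:{A,C} P2:{P,Q,S}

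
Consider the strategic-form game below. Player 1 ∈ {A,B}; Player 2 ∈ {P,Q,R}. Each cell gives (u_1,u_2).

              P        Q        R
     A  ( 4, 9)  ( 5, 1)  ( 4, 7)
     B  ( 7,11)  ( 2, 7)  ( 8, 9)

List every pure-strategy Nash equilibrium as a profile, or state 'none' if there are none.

(A,P): not NE [P1→B gives 7>4]
(A,Q): not NE [P2→P gives 9>1]
(A,R): not NE [P1→B gives 8>4; P2→P gives 9>7]
(B,P): NE
(B,Q): not NE [P1→A gives 5>2; P2→P gives 11>7]
(B,R): not NE [P2→P gives 11>9]

Nash profiles: (B,P)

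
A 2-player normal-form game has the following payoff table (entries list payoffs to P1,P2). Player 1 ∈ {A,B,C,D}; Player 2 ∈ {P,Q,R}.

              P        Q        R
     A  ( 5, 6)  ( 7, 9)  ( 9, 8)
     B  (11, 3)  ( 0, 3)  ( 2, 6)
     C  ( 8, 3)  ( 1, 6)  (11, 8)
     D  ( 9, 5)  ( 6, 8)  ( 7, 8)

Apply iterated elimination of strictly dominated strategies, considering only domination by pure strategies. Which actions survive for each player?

P2 drop P (R beats it: A:8>6 B:6>3 C:8>3 D:8>5)
P1 drop B (A beats it: Q:7>0 R:9>2)
P1 drop D (A beats it: Q:7>6 R:9>7)
P1→{A,C} P2→{Q,R}

IESDS → P1:{A,C} P2:{Q,R}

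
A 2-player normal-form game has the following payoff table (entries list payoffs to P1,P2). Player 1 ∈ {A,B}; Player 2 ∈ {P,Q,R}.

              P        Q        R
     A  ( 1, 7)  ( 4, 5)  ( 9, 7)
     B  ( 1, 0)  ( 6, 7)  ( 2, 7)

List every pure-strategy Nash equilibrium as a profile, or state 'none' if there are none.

PSNE = {(A,P), (A,R), (B,Q)}

(A,P): NE
(A,Q): not NE [P1→B gives 6>4; P2→R gives 7>5]
(A,R): NE
(B,P): not NE [P2→R gives 7>0]
(B,Q): NE
(B,R): not NE [P1→A gives 9>2]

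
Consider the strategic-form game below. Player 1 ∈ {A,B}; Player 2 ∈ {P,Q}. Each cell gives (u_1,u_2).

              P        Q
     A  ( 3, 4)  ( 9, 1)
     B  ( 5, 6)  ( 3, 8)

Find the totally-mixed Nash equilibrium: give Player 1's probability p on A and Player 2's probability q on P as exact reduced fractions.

P1 indiff ⇒ q·3+(1-q)·9 = q·5+(1-q)·3 ⇒ q(-2) = (1-q)(-6) ⇒ q = 3/4
P2 indiff ⇒ p·4+(1-p)·6 = p·1+(1-p)·8 ⇒ p(3) = (1-p)(2) ⇒ p = 2/5

(p,q) = (2/5, 3/4)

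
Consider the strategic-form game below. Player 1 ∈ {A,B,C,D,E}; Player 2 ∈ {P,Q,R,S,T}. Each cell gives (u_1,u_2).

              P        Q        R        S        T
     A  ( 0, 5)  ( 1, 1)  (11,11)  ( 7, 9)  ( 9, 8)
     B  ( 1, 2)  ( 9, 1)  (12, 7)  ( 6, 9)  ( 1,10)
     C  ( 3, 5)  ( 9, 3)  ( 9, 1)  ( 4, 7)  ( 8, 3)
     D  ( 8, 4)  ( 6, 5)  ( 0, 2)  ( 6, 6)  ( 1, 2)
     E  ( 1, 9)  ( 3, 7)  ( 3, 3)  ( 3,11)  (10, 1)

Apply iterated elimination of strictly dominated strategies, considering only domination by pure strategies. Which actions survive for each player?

IESDS → P1:{A,B,E} P2:{R,S,T}

P2 drop P (S beats it: A:9>5 B:9>2 C:7>5 D:6>4 E:11>9)
P2 drop Q (S beats it: A:9>1 B:9>1 C:7>3 D:6>5 E:11>7)
P1 drop C (A beats it: R:11>9 S:7>4 T:9>8)
P1 drop D (A beats it: R:11>0 S:7>6 T:9>1)
P1→{A,B,E} P2→{R,S,T}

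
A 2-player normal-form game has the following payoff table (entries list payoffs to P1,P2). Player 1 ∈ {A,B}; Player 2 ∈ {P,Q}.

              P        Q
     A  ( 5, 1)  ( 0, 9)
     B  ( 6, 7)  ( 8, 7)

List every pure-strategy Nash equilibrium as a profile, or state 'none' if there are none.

PSNE = {(B,P), (B,Q)}

(A,P): not NE [P1→B gives 6>5; P2→Q gives 9>1]
(A,Q): not NE [P1→B gives 8>0]
(B,P): NE
(B,Q): NE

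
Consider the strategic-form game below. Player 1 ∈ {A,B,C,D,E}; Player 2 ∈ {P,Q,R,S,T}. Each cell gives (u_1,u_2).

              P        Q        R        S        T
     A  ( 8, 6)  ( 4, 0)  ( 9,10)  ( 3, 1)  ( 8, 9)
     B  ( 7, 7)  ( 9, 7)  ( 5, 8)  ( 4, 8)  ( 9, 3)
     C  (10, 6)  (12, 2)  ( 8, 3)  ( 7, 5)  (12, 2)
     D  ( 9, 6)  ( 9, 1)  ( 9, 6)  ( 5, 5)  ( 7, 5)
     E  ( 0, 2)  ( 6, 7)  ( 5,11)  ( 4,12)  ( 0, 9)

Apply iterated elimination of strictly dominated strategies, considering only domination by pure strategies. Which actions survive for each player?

P1 drop B (C beats it: P:10>7 Q:12>9 R:8>5 S:7>4 T:12>9)
P1 drop E (C beats it: P:10>0 Q:12>6 R:8>5 S:7>4 T:12>0)
P2 drop Q (P beats it: A:6>0 C:6>2 D:6>1)
P2 drop S (P beats it: A:6>1 C:6>5 D:6>5)
P2 drop T (R beats it: A:10>9 C:3>2 D:6>5)
P1→{A,C,D} P2→{P,R}

Remaining: P1:{A,C,D} P2:{P,R}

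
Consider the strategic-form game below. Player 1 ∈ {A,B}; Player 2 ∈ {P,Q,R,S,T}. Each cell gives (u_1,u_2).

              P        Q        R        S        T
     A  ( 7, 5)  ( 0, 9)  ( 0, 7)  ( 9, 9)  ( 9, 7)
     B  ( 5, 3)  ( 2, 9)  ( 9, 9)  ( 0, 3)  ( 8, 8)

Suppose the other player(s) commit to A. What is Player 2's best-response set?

u_2(P vs A) = 5
u_2(Q vs A) = 9
u_2(R vs A) = 7
u_2(S vs A) = 9
u_2(T vs A) = 7
max payoff 9 at {Q,S}

P2 best: {Q,S}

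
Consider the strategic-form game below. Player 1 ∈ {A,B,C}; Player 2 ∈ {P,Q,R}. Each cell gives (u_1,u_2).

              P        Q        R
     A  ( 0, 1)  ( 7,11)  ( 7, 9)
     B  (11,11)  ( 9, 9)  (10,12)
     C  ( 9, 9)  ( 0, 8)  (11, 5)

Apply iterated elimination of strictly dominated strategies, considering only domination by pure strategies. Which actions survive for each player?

Survivors P1:{B,C} P2:{P,R}

P1 drop A (B beats it: P:11>0 Q:9>7 R:10>7)
P2 drop Q (P beats it: B:11>9 C:9>8)
P1→{B,C} P2→{P,R}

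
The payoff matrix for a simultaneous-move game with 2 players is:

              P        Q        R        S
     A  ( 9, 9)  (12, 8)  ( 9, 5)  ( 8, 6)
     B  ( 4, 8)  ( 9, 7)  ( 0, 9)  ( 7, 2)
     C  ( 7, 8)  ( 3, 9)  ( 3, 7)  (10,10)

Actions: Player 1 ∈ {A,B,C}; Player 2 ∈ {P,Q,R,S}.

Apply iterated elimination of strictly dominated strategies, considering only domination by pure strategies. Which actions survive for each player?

Remaining: P1:{A,C} P2:{P,Q,S}

P1 drop B (A beats it: P:9>4 Q:12>9 R:9>0 S:8>7)
P2 drop R (P beats it: A:9>5 C:8>7)
P1→{A,C} P2→{P,Q,S}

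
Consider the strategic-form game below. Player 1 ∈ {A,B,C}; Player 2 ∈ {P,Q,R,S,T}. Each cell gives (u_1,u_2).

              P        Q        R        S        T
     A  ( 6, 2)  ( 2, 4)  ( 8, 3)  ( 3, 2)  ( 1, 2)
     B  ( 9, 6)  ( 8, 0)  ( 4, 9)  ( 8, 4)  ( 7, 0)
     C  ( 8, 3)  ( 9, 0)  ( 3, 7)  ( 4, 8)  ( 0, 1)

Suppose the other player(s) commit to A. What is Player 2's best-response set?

u_2(P vs A) = 2
u_2(Q vs A) = 4
u_2(R vs A) = 3
u_2(S vs A) = 2
u_2(T vs A) = 2
max payoff 4 at {Q}

BR_2 = {Q}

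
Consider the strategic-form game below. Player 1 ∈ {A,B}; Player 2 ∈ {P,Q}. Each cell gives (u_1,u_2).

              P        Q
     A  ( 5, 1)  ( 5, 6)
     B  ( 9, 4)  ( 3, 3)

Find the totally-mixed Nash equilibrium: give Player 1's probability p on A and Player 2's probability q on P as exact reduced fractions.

P1 indiff ⇒ q·5+(1-q)·5 = q·9+(1-q)·3 ⇒ q(-4) = (1-q)(-2) ⇒ q = 1/3
P2 indiff ⇒ p·1+(1-p)·4 = p·6+(1-p)·3 ⇒ p(-5) = (1-p)(-1) ⇒ p = 1/6

P1 mixes 1/6 on A; P2 mixes 1/3 on P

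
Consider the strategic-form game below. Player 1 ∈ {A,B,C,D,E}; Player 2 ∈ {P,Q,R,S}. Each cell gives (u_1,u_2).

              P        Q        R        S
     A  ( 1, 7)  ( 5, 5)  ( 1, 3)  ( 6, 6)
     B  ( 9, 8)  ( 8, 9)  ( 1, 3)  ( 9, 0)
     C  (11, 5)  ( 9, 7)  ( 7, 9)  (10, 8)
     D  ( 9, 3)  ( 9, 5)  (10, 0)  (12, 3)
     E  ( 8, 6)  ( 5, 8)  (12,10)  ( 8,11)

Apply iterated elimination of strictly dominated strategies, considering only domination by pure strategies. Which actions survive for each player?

P1 drop A (C beats it: P:11>1 Q:9>5 R:7>1 S:10>6)
P1 drop B (C beats it: P:11>9 Q:9>8 R:7>1 S:10>9)
P2 drop P (Q beats it: C:7>5 D:5>3 E:8>6)
P1→{C,D,E} P2→{Q,R,S}

IESDS → P1:{C,D,E} P2:{Q,R,S}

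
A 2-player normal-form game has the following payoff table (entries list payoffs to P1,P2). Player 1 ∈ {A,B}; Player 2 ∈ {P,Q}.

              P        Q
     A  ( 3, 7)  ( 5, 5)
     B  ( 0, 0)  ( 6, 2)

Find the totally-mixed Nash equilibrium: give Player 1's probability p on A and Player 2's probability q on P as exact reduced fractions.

P1 indiff ⇒ q·3+(1-q)·5 = q·0+(1-q)·6 ⇒ q(3) = (1-q)(1) ⇒ q = 1/4
P2 indiff ⇒ p·7+(1-p)·0 = p·5+(1-p)·2 ⇒ p(2) = (1-p)(2) ⇒ p = 1/2

p=1/2, q=1/4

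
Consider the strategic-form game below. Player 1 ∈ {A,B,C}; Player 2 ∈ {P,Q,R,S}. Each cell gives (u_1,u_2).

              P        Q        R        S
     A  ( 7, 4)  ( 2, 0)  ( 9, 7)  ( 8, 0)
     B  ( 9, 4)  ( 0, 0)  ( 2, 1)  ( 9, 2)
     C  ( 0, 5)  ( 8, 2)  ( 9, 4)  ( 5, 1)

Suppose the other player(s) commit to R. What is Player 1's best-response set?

u_1(A vs R) = 9
u_1(B vs R) = 2
u_1(C vs R) = 9
max payoff 9 at {A,C}

BR_1 = {A,C}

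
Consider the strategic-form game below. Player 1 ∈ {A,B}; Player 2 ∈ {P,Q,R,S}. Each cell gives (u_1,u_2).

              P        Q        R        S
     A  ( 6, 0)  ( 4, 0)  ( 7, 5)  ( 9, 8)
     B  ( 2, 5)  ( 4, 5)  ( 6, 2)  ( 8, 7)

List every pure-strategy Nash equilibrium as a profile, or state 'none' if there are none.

(A,P): not NE [P2→S gives 8>0]
(A,Q): not NE [P2→S gives 8>0]
(A,R): not NE [P2→S gives 8>5]
(A,S): NE
(B,P): not NE [P1→A gives 6>2; P2→S gives 7>5]
(B,Q): not NE [P2→S gives 7>5]
(B,R): not NE [P1→A gives 7>6; P2→S gives 7>2]
(B,S): not NE [P1→A gives 9>8]

Nash profiles: (A,S)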